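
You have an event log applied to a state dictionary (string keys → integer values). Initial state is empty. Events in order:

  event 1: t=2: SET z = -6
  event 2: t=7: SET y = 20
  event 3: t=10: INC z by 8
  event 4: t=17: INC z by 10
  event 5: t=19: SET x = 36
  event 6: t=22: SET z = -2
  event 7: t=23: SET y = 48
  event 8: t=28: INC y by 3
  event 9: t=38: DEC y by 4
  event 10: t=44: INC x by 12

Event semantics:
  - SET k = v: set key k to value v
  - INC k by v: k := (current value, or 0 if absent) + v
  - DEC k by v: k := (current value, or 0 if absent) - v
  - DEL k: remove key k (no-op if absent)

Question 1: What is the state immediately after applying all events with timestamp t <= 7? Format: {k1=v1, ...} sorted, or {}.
Answer: {y=20, z=-6}

Derivation:
Apply events with t <= 7 (2 events):
  after event 1 (t=2: SET z = -6): {z=-6}
  after event 2 (t=7: SET y = 20): {y=20, z=-6}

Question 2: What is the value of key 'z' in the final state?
Track key 'z' through all 10 events:
  event 1 (t=2: SET z = -6): z (absent) -> -6
  event 2 (t=7: SET y = 20): z unchanged
  event 3 (t=10: INC z by 8): z -6 -> 2
  event 4 (t=17: INC z by 10): z 2 -> 12
  event 5 (t=19: SET x = 36): z unchanged
  event 6 (t=22: SET z = -2): z 12 -> -2
  event 7 (t=23: SET y = 48): z unchanged
  event 8 (t=28: INC y by 3): z unchanged
  event 9 (t=38: DEC y by 4): z unchanged
  event 10 (t=44: INC x by 12): z unchanged
Final: z = -2

Answer: -2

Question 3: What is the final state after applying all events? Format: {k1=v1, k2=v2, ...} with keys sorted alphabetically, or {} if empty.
Answer: {x=48, y=47, z=-2}

Derivation:
  after event 1 (t=2: SET z = -6): {z=-6}
  after event 2 (t=7: SET y = 20): {y=20, z=-6}
  after event 3 (t=10: INC z by 8): {y=20, z=2}
  after event 4 (t=17: INC z by 10): {y=20, z=12}
  after event 5 (t=19: SET x = 36): {x=36, y=20, z=12}
  after event 6 (t=22: SET z = -2): {x=36, y=20, z=-2}
  after event 7 (t=23: SET y = 48): {x=36, y=48, z=-2}
  after event 8 (t=28: INC y by 3): {x=36, y=51, z=-2}
  after event 9 (t=38: DEC y by 4): {x=36, y=47, z=-2}
  after event 10 (t=44: INC x by 12): {x=48, y=47, z=-2}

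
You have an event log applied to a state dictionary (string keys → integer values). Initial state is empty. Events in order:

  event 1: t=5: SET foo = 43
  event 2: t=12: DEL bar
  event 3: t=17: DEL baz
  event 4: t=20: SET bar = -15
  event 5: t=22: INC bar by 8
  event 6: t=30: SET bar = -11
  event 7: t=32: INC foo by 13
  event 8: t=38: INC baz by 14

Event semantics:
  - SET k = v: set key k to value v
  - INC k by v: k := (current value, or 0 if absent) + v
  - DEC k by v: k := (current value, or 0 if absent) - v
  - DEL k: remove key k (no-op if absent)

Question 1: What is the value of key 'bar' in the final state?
Answer: -11

Derivation:
Track key 'bar' through all 8 events:
  event 1 (t=5: SET foo = 43): bar unchanged
  event 2 (t=12: DEL bar): bar (absent) -> (absent)
  event 3 (t=17: DEL baz): bar unchanged
  event 4 (t=20: SET bar = -15): bar (absent) -> -15
  event 5 (t=22: INC bar by 8): bar -15 -> -7
  event 6 (t=30: SET bar = -11): bar -7 -> -11
  event 7 (t=32: INC foo by 13): bar unchanged
  event 8 (t=38: INC baz by 14): bar unchanged
Final: bar = -11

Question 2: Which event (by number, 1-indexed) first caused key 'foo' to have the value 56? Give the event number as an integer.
Answer: 7

Derivation:
Looking for first event where foo becomes 56:
  event 1: foo = 43
  event 2: foo = 43
  event 3: foo = 43
  event 4: foo = 43
  event 5: foo = 43
  event 6: foo = 43
  event 7: foo 43 -> 56  <-- first match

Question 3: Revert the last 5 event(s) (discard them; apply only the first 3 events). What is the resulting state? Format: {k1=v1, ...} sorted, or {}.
Keep first 3 events (discard last 5):
  after event 1 (t=5: SET foo = 43): {foo=43}
  after event 2 (t=12: DEL bar): {foo=43}
  after event 3 (t=17: DEL baz): {foo=43}

Answer: {foo=43}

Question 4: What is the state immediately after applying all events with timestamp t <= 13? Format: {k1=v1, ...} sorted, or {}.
Apply events with t <= 13 (2 events):
  after event 1 (t=5: SET foo = 43): {foo=43}
  after event 2 (t=12: DEL bar): {foo=43}

Answer: {foo=43}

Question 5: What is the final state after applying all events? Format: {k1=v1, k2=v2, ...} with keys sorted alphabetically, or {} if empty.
  after event 1 (t=5: SET foo = 43): {foo=43}
  after event 2 (t=12: DEL bar): {foo=43}
  after event 3 (t=17: DEL baz): {foo=43}
  after event 4 (t=20: SET bar = -15): {bar=-15, foo=43}
  after event 5 (t=22: INC bar by 8): {bar=-7, foo=43}
  after event 6 (t=30: SET bar = -11): {bar=-11, foo=43}
  after event 7 (t=32: INC foo by 13): {bar=-11, foo=56}
  after event 8 (t=38: INC baz by 14): {bar=-11, baz=14, foo=56}

Answer: {bar=-11, baz=14, foo=56}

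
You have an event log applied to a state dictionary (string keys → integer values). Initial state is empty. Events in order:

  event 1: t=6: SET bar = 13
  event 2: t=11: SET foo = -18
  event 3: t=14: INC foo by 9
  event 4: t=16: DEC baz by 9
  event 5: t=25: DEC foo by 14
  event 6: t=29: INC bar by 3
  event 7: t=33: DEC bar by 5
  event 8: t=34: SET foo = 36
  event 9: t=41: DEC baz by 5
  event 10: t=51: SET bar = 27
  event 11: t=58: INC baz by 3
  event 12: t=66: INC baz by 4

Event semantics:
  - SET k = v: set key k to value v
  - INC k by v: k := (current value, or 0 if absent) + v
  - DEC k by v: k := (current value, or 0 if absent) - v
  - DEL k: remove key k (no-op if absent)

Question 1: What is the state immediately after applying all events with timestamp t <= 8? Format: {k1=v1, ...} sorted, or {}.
Apply events with t <= 8 (1 events):
  after event 1 (t=6: SET bar = 13): {bar=13}

Answer: {bar=13}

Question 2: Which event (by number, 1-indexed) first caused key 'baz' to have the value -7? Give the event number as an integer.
Looking for first event where baz becomes -7:
  event 4: baz = -9
  event 5: baz = -9
  event 6: baz = -9
  event 7: baz = -9
  event 8: baz = -9
  event 9: baz = -14
  event 10: baz = -14
  event 11: baz = -11
  event 12: baz -11 -> -7  <-- first match

Answer: 12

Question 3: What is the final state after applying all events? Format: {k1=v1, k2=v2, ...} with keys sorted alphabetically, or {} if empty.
  after event 1 (t=6: SET bar = 13): {bar=13}
  after event 2 (t=11: SET foo = -18): {bar=13, foo=-18}
  after event 3 (t=14: INC foo by 9): {bar=13, foo=-9}
  after event 4 (t=16: DEC baz by 9): {bar=13, baz=-9, foo=-9}
  after event 5 (t=25: DEC foo by 14): {bar=13, baz=-9, foo=-23}
  after event 6 (t=29: INC bar by 3): {bar=16, baz=-9, foo=-23}
  after event 7 (t=33: DEC bar by 5): {bar=11, baz=-9, foo=-23}
  after event 8 (t=34: SET foo = 36): {bar=11, baz=-9, foo=36}
  after event 9 (t=41: DEC baz by 5): {bar=11, baz=-14, foo=36}
  after event 10 (t=51: SET bar = 27): {bar=27, baz=-14, foo=36}
  after event 11 (t=58: INC baz by 3): {bar=27, baz=-11, foo=36}
  after event 12 (t=66: INC baz by 4): {bar=27, baz=-7, foo=36}

Answer: {bar=27, baz=-7, foo=36}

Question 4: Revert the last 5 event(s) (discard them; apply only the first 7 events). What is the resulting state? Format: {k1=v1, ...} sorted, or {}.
Keep first 7 events (discard last 5):
  after event 1 (t=6: SET bar = 13): {bar=13}
  after event 2 (t=11: SET foo = -18): {bar=13, foo=-18}
  after event 3 (t=14: INC foo by 9): {bar=13, foo=-9}
  after event 4 (t=16: DEC baz by 9): {bar=13, baz=-9, foo=-9}
  after event 5 (t=25: DEC foo by 14): {bar=13, baz=-9, foo=-23}
  after event 6 (t=29: INC bar by 3): {bar=16, baz=-9, foo=-23}
  after event 7 (t=33: DEC bar by 5): {bar=11, baz=-9, foo=-23}

Answer: {bar=11, baz=-9, foo=-23}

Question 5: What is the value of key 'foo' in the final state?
Answer: 36

Derivation:
Track key 'foo' through all 12 events:
  event 1 (t=6: SET bar = 13): foo unchanged
  event 2 (t=11: SET foo = -18): foo (absent) -> -18
  event 3 (t=14: INC foo by 9): foo -18 -> -9
  event 4 (t=16: DEC baz by 9): foo unchanged
  event 5 (t=25: DEC foo by 14): foo -9 -> -23
  event 6 (t=29: INC bar by 3): foo unchanged
  event 7 (t=33: DEC bar by 5): foo unchanged
  event 8 (t=34: SET foo = 36): foo -23 -> 36
  event 9 (t=41: DEC baz by 5): foo unchanged
  event 10 (t=51: SET bar = 27): foo unchanged
  event 11 (t=58: INC baz by 3): foo unchanged
  event 12 (t=66: INC baz by 4): foo unchanged
Final: foo = 36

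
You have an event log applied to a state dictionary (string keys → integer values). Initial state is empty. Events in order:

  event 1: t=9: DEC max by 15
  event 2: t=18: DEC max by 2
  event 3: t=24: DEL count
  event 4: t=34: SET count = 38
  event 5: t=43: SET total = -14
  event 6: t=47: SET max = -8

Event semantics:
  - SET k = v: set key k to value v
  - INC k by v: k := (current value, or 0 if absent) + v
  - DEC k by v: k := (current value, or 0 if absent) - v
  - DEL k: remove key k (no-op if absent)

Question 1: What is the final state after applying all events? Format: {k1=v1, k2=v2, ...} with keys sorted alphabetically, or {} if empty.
  after event 1 (t=9: DEC max by 15): {max=-15}
  after event 2 (t=18: DEC max by 2): {max=-17}
  after event 3 (t=24: DEL count): {max=-17}
  after event 4 (t=34: SET count = 38): {count=38, max=-17}
  after event 5 (t=43: SET total = -14): {count=38, max=-17, total=-14}
  after event 6 (t=47: SET max = -8): {count=38, max=-8, total=-14}

Answer: {count=38, max=-8, total=-14}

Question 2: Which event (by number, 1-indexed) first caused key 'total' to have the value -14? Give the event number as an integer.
Answer: 5

Derivation:
Looking for first event where total becomes -14:
  event 5: total (absent) -> -14  <-- first match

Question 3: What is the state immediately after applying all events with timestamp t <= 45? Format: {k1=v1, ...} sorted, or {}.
Apply events with t <= 45 (5 events):
  after event 1 (t=9: DEC max by 15): {max=-15}
  after event 2 (t=18: DEC max by 2): {max=-17}
  after event 3 (t=24: DEL count): {max=-17}
  after event 4 (t=34: SET count = 38): {count=38, max=-17}
  after event 5 (t=43: SET total = -14): {count=38, max=-17, total=-14}

Answer: {count=38, max=-17, total=-14}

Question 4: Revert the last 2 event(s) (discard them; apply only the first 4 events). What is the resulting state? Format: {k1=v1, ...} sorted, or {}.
Answer: {count=38, max=-17}

Derivation:
Keep first 4 events (discard last 2):
  after event 1 (t=9: DEC max by 15): {max=-15}
  after event 2 (t=18: DEC max by 2): {max=-17}
  after event 3 (t=24: DEL count): {max=-17}
  after event 4 (t=34: SET count = 38): {count=38, max=-17}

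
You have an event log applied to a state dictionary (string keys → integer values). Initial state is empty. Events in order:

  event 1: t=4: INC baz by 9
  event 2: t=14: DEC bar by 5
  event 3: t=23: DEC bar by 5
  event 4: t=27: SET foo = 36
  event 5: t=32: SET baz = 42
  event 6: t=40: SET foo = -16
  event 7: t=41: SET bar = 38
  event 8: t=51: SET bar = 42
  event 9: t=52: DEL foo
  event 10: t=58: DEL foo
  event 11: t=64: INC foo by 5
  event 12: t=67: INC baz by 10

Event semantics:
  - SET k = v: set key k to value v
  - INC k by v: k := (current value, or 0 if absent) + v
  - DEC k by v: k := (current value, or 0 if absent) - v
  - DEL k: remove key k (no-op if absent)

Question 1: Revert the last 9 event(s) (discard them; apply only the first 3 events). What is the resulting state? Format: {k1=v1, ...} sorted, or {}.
Answer: {bar=-10, baz=9}

Derivation:
Keep first 3 events (discard last 9):
  after event 1 (t=4: INC baz by 9): {baz=9}
  after event 2 (t=14: DEC bar by 5): {bar=-5, baz=9}
  after event 3 (t=23: DEC bar by 5): {bar=-10, baz=9}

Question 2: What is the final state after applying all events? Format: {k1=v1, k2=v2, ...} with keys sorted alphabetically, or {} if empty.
Answer: {bar=42, baz=52, foo=5}

Derivation:
  after event 1 (t=4: INC baz by 9): {baz=9}
  after event 2 (t=14: DEC bar by 5): {bar=-5, baz=9}
  after event 3 (t=23: DEC bar by 5): {bar=-10, baz=9}
  after event 4 (t=27: SET foo = 36): {bar=-10, baz=9, foo=36}
  after event 5 (t=32: SET baz = 42): {bar=-10, baz=42, foo=36}
  after event 6 (t=40: SET foo = -16): {bar=-10, baz=42, foo=-16}
  after event 7 (t=41: SET bar = 38): {bar=38, baz=42, foo=-16}
  after event 8 (t=51: SET bar = 42): {bar=42, baz=42, foo=-16}
  after event 9 (t=52: DEL foo): {bar=42, baz=42}
  after event 10 (t=58: DEL foo): {bar=42, baz=42}
  after event 11 (t=64: INC foo by 5): {bar=42, baz=42, foo=5}
  after event 12 (t=67: INC baz by 10): {bar=42, baz=52, foo=5}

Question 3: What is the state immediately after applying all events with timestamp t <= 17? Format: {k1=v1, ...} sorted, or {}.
Answer: {bar=-5, baz=9}

Derivation:
Apply events with t <= 17 (2 events):
  after event 1 (t=4: INC baz by 9): {baz=9}
  after event 2 (t=14: DEC bar by 5): {bar=-5, baz=9}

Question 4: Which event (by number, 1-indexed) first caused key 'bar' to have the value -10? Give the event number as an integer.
Looking for first event where bar becomes -10:
  event 2: bar = -5
  event 3: bar -5 -> -10  <-- first match

Answer: 3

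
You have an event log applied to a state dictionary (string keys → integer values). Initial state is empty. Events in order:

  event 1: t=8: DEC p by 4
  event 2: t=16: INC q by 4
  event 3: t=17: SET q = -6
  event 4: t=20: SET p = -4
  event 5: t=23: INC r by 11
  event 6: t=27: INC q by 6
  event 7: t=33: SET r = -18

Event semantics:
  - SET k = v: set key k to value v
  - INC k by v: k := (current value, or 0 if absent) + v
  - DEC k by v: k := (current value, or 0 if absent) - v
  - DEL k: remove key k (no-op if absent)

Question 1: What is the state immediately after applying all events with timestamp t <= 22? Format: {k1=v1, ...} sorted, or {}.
Answer: {p=-4, q=-6}

Derivation:
Apply events with t <= 22 (4 events):
  after event 1 (t=8: DEC p by 4): {p=-4}
  after event 2 (t=16: INC q by 4): {p=-4, q=4}
  after event 3 (t=17: SET q = -6): {p=-4, q=-6}
  after event 4 (t=20: SET p = -4): {p=-4, q=-6}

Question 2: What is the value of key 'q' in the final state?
Answer: 0

Derivation:
Track key 'q' through all 7 events:
  event 1 (t=8: DEC p by 4): q unchanged
  event 2 (t=16: INC q by 4): q (absent) -> 4
  event 3 (t=17: SET q = -6): q 4 -> -6
  event 4 (t=20: SET p = -4): q unchanged
  event 5 (t=23: INC r by 11): q unchanged
  event 6 (t=27: INC q by 6): q -6 -> 0
  event 7 (t=33: SET r = -18): q unchanged
Final: q = 0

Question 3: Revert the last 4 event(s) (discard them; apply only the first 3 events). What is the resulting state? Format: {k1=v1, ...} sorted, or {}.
Keep first 3 events (discard last 4):
  after event 1 (t=8: DEC p by 4): {p=-4}
  after event 2 (t=16: INC q by 4): {p=-4, q=4}
  after event 3 (t=17: SET q = -6): {p=-4, q=-6}

Answer: {p=-4, q=-6}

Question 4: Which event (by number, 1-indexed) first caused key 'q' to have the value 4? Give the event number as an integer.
Looking for first event where q becomes 4:
  event 2: q (absent) -> 4  <-- first match

Answer: 2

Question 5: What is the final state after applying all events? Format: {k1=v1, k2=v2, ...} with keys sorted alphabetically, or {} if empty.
Answer: {p=-4, q=0, r=-18}

Derivation:
  after event 1 (t=8: DEC p by 4): {p=-4}
  after event 2 (t=16: INC q by 4): {p=-4, q=4}
  after event 3 (t=17: SET q = -6): {p=-4, q=-6}
  after event 4 (t=20: SET p = -4): {p=-4, q=-6}
  after event 5 (t=23: INC r by 11): {p=-4, q=-6, r=11}
  after event 6 (t=27: INC q by 6): {p=-4, q=0, r=11}
  after event 7 (t=33: SET r = -18): {p=-4, q=0, r=-18}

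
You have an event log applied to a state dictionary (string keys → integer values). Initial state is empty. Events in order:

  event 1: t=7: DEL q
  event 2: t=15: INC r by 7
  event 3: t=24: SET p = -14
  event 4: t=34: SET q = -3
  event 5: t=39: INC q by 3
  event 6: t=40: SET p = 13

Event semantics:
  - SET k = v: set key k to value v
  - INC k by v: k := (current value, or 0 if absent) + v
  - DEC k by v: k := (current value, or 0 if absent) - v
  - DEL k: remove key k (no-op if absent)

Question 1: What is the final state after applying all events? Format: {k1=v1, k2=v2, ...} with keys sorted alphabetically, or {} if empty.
  after event 1 (t=7: DEL q): {}
  after event 2 (t=15: INC r by 7): {r=7}
  after event 3 (t=24: SET p = -14): {p=-14, r=7}
  after event 4 (t=34: SET q = -3): {p=-14, q=-3, r=7}
  after event 5 (t=39: INC q by 3): {p=-14, q=0, r=7}
  after event 6 (t=40: SET p = 13): {p=13, q=0, r=7}

Answer: {p=13, q=0, r=7}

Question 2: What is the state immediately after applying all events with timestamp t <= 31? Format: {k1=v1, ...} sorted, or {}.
Apply events with t <= 31 (3 events):
  after event 1 (t=7: DEL q): {}
  after event 2 (t=15: INC r by 7): {r=7}
  after event 3 (t=24: SET p = -14): {p=-14, r=7}

Answer: {p=-14, r=7}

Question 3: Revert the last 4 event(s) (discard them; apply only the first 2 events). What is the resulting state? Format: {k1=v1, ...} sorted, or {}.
Answer: {r=7}

Derivation:
Keep first 2 events (discard last 4):
  after event 1 (t=7: DEL q): {}
  after event 2 (t=15: INC r by 7): {r=7}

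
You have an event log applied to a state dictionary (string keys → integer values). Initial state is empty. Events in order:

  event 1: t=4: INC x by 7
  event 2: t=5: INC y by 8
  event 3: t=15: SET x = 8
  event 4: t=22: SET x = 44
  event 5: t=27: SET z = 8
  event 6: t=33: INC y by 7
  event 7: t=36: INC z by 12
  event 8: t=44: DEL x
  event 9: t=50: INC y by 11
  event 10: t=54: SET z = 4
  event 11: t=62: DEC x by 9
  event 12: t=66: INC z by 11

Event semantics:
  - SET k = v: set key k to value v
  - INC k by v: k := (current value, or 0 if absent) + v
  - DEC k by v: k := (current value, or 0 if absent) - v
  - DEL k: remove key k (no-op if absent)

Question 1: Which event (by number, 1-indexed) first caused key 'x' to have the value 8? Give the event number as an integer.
Looking for first event where x becomes 8:
  event 1: x = 7
  event 2: x = 7
  event 3: x 7 -> 8  <-- first match

Answer: 3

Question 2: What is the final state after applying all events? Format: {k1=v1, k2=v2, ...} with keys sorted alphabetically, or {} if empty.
Answer: {x=-9, y=26, z=15}

Derivation:
  after event 1 (t=4: INC x by 7): {x=7}
  after event 2 (t=5: INC y by 8): {x=7, y=8}
  after event 3 (t=15: SET x = 8): {x=8, y=8}
  after event 4 (t=22: SET x = 44): {x=44, y=8}
  after event 5 (t=27: SET z = 8): {x=44, y=8, z=8}
  after event 6 (t=33: INC y by 7): {x=44, y=15, z=8}
  after event 7 (t=36: INC z by 12): {x=44, y=15, z=20}
  after event 8 (t=44: DEL x): {y=15, z=20}
  after event 9 (t=50: INC y by 11): {y=26, z=20}
  after event 10 (t=54: SET z = 4): {y=26, z=4}
  after event 11 (t=62: DEC x by 9): {x=-9, y=26, z=4}
  after event 12 (t=66: INC z by 11): {x=-9, y=26, z=15}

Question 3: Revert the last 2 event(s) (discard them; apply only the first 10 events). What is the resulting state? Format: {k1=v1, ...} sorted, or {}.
Answer: {y=26, z=4}

Derivation:
Keep first 10 events (discard last 2):
  after event 1 (t=4: INC x by 7): {x=7}
  after event 2 (t=5: INC y by 8): {x=7, y=8}
  after event 3 (t=15: SET x = 8): {x=8, y=8}
  after event 4 (t=22: SET x = 44): {x=44, y=8}
  after event 5 (t=27: SET z = 8): {x=44, y=8, z=8}
  after event 6 (t=33: INC y by 7): {x=44, y=15, z=8}
  after event 7 (t=36: INC z by 12): {x=44, y=15, z=20}
  after event 8 (t=44: DEL x): {y=15, z=20}
  after event 9 (t=50: INC y by 11): {y=26, z=20}
  after event 10 (t=54: SET z = 4): {y=26, z=4}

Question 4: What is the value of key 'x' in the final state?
Answer: -9

Derivation:
Track key 'x' through all 12 events:
  event 1 (t=4: INC x by 7): x (absent) -> 7
  event 2 (t=5: INC y by 8): x unchanged
  event 3 (t=15: SET x = 8): x 7 -> 8
  event 4 (t=22: SET x = 44): x 8 -> 44
  event 5 (t=27: SET z = 8): x unchanged
  event 6 (t=33: INC y by 7): x unchanged
  event 7 (t=36: INC z by 12): x unchanged
  event 8 (t=44: DEL x): x 44 -> (absent)
  event 9 (t=50: INC y by 11): x unchanged
  event 10 (t=54: SET z = 4): x unchanged
  event 11 (t=62: DEC x by 9): x (absent) -> -9
  event 12 (t=66: INC z by 11): x unchanged
Final: x = -9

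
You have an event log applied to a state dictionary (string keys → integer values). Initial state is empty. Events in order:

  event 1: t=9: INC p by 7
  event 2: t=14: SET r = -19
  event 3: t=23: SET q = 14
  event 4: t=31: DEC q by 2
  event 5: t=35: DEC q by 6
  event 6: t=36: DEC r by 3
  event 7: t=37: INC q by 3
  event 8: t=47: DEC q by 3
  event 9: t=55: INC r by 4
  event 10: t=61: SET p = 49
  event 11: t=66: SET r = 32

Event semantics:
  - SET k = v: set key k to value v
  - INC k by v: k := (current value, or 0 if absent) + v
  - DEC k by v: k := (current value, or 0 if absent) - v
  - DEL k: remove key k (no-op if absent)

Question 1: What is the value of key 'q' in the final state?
Answer: 6

Derivation:
Track key 'q' through all 11 events:
  event 1 (t=9: INC p by 7): q unchanged
  event 2 (t=14: SET r = -19): q unchanged
  event 3 (t=23: SET q = 14): q (absent) -> 14
  event 4 (t=31: DEC q by 2): q 14 -> 12
  event 5 (t=35: DEC q by 6): q 12 -> 6
  event 6 (t=36: DEC r by 3): q unchanged
  event 7 (t=37: INC q by 3): q 6 -> 9
  event 8 (t=47: DEC q by 3): q 9 -> 6
  event 9 (t=55: INC r by 4): q unchanged
  event 10 (t=61: SET p = 49): q unchanged
  event 11 (t=66: SET r = 32): q unchanged
Final: q = 6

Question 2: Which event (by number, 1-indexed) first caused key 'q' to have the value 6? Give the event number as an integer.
Answer: 5

Derivation:
Looking for first event where q becomes 6:
  event 3: q = 14
  event 4: q = 12
  event 5: q 12 -> 6  <-- first match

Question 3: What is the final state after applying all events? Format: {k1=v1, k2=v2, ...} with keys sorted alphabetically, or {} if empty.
  after event 1 (t=9: INC p by 7): {p=7}
  after event 2 (t=14: SET r = -19): {p=7, r=-19}
  after event 3 (t=23: SET q = 14): {p=7, q=14, r=-19}
  after event 4 (t=31: DEC q by 2): {p=7, q=12, r=-19}
  after event 5 (t=35: DEC q by 6): {p=7, q=6, r=-19}
  after event 6 (t=36: DEC r by 3): {p=7, q=6, r=-22}
  after event 7 (t=37: INC q by 3): {p=7, q=9, r=-22}
  after event 8 (t=47: DEC q by 3): {p=7, q=6, r=-22}
  after event 9 (t=55: INC r by 4): {p=7, q=6, r=-18}
  after event 10 (t=61: SET p = 49): {p=49, q=6, r=-18}
  after event 11 (t=66: SET r = 32): {p=49, q=6, r=32}

Answer: {p=49, q=6, r=32}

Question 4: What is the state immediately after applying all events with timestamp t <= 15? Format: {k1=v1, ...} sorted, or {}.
Apply events with t <= 15 (2 events):
  after event 1 (t=9: INC p by 7): {p=7}
  after event 2 (t=14: SET r = -19): {p=7, r=-19}

Answer: {p=7, r=-19}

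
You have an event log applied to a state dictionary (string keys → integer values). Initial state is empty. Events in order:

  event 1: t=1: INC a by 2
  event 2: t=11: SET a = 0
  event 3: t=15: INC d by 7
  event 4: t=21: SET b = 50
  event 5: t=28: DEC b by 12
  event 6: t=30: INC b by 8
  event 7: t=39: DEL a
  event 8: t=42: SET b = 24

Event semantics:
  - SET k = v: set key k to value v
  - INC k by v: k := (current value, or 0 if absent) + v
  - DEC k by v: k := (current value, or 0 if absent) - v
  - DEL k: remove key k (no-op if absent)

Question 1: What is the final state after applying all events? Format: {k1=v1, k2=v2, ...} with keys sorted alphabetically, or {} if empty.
Answer: {b=24, d=7}

Derivation:
  after event 1 (t=1: INC a by 2): {a=2}
  after event 2 (t=11: SET a = 0): {a=0}
  after event 3 (t=15: INC d by 7): {a=0, d=7}
  after event 4 (t=21: SET b = 50): {a=0, b=50, d=7}
  after event 5 (t=28: DEC b by 12): {a=0, b=38, d=7}
  after event 6 (t=30: INC b by 8): {a=0, b=46, d=7}
  after event 7 (t=39: DEL a): {b=46, d=7}
  after event 8 (t=42: SET b = 24): {b=24, d=7}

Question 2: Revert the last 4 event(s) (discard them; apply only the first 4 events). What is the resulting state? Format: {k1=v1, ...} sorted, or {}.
Keep first 4 events (discard last 4):
  after event 1 (t=1: INC a by 2): {a=2}
  after event 2 (t=11: SET a = 0): {a=0}
  after event 3 (t=15: INC d by 7): {a=0, d=7}
  after event 4 (t=21: SET b = 50): {a=0, b=50, d=7}

Answer: {a=0, b=50, d=7}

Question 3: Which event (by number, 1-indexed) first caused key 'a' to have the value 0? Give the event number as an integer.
Looking for first event where a becomes 0:
  event 1: a = 2
  event 2: a 2 -> 0  <-- first match

Answer: 2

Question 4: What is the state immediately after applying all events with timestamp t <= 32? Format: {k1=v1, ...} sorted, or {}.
Answer: {a=0, b=46, d=7}

Derivation:
Apply events with t <= 32 (6 events):
  after event 1 (t=1: INC a by 2): {a=2}
  after event 2 (t=11: SET a = 0): {a=0}
  after event 3 (t=15: INC d by 7): {a=0, d=7}
  after event 4 (t=21: SET b = 50): {a=0, b=50, d=7}
  after event 5 (t=28: DEC b by 12): {a=0, b=38, d=7}
  after event 6 (t=30: INC b by 8): {a=0, b=46, d=7}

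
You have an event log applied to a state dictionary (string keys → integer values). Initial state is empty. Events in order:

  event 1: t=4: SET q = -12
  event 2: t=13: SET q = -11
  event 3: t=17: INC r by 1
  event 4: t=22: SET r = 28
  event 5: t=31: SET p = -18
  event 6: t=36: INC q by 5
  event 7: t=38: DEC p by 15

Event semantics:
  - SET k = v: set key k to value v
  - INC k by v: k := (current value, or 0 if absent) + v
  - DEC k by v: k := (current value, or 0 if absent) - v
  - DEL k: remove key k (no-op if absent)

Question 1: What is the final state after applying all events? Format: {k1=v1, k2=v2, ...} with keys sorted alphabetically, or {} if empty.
  after event 1 (t=4: SET q = -12): {q=-12}
  after event 2 (t=13: SET q = -11): {q=-11}
  after event 3 (t=17: INC r by 1): {q=-11, r=1}
  after event 4 (t=22: SET r = 28): {q=-11, r=28}
  after event 5 (t=31: SET p = -18): {p=-18, q=-11, r=28}
  after event 6 (t=36: INC q by 5): {p=-18, q=-6, r=28}
  after event 7 (t=38: DEC p by 15): {p=-33, q=-6, r=28}

Answer: {p=-33, q=-6, r=28}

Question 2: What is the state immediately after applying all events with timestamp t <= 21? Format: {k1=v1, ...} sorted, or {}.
Apply events with t <= 21 (3 events):
  after event 1 (t=4: SET q = -12): {q=-12}
  after event 2 (t=13: SET q = -11): {q=-11}
  after event 3 (t=17: INC r by 1): {q=-11, r=1}

Answer: {q=-11, r=1}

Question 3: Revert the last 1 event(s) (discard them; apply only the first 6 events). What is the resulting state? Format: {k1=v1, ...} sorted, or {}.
Keep first 6 events (discard last 1):
  after event 1 (t=4: SET q = -12): {q=-12}
  after event 2 (t=13: SET q = -11): {q=-11}
  after event 3 (t=17: INC r by 1): {q=-11, r=1}
  after event 4 (t=22: SET r = 28): {q=-11, r=28}
  after event 5 (t=31: SET p = -18): {p=-18, q=-11, r=28}
  after event 6 (t=36: INC q by 5): {p=-18, q=-6, r=28}

Answer: {p=-18, q=-6, r=28}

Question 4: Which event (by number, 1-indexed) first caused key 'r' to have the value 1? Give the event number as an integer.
Answer: 3

Derivation:
Looking for first event where r becomes 1:
  event 3: r (absent) -> 1  <-- first match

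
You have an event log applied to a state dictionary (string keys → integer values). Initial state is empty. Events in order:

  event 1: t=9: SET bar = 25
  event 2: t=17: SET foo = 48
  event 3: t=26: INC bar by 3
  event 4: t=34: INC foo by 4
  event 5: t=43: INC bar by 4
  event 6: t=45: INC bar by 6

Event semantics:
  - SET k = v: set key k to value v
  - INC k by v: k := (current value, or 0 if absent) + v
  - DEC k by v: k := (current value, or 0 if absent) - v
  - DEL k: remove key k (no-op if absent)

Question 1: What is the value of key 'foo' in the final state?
Track key 'foo' through all 6 events:
  event 1 (t=9: SET bar = 25): foo unchanged
  event 2 (t=17: SET foo = 48): foo (absent) -> 48
  event 3 (t=26: INC bar by 3): foo unchanged
  event 4 (t=34: INC foo by 4): foo 48 -> 52
  event 5 (t=43: INC bar by 4): foo unchanged
  event 6 (t=45: INC bar by 6): foo unchanged
Final: foo = 52

Answer: 52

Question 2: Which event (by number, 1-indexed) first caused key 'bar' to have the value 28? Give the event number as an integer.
Answer: 3

Derivation:
Looking for first event where bar becomes 28:
  event 1: bar = 25
  event 2: bar = 25
  event 3: bar 25 -> 28  <-- first match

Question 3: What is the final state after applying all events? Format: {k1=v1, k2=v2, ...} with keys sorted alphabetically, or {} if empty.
Answer: {bar=38, foo=52}

Derivation:
  after event 1 (t=9: SET bar = 25): {bar=25}
  after event 2 (t=17: SET foo = 48): {bar=25, foo=48}
  after event 3 (t=26: INC bar by 3): {bar=28, foo=48}
  after event 4 (t=34: INC foo by 4): {bar=28, foo=52}
  after event 5 (t=43: INC bar by 4): {bar=32, foo=52}
  after event 6 (t=45: INC bar by 6): {bar=38, foo=52}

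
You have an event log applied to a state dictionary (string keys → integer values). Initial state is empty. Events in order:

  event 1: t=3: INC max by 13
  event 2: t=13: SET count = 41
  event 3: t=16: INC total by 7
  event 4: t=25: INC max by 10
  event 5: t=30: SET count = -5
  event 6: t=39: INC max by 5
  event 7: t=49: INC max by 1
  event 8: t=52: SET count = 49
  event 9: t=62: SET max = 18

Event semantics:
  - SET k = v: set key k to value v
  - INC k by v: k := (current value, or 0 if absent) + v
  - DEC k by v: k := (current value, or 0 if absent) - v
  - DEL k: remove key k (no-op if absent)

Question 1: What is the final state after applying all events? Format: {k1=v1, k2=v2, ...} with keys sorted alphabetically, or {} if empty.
  after event 1 (t=3: INC max by 13): {max=13}
  after event 2 (t=13: SET count = 41): {count=41, max=13}
  after event 3 (t=16: INC total by 7): {count=41, max=13, total=7}
  after event 4 (t=25: INC max by 10): {count=41, max=23, total=7}
  after event 5 (t=30: SET count = -5): {count=-5, max=23, total=7}
  after event 6 (t=39: INC max by 5): {count=-5, max=28, total=7}
  after event 7 (t=49: INC max by 1): {count=-5, max=29, total=7}
  after event 8 (t=52: SET count = 49): {count=49, max=29, total=7}
  after event 9 (t=62: SET max = 18): {count=49, max=18, total=7}

Answer: {count=49, max=18, total=7}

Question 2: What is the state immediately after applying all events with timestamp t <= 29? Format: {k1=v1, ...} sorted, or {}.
Answer: {count=41, max=23, total=7}

Derivation:
Apply events with t <= 29 (4 events):
  after event 1 (t=3: INC max by 13): {max=13}
  after event 2 (t=13: SET count = 41): {count=41, max=13}
  after event 3 (t=16: INC total by 7): {count=41, max=13, total=7}
  after event 4 (t=25: INC max by 10): {count=41, max=23, total=7}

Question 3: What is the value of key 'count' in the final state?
Track key 'count' through all 9 events:
  event 1 (t=3: INC max by 13): count unchanged
  event 2 (t=13: SET count = 41): count (absent) -> 41
  event 3 (t=16: INC total by 7): count unchanged
  event 4 (t=25: INC max by 10): count unchanged
  event 5 (t=30: SET count = -5): count 41 -> -5
  event 6 (t=39: INC max by 5): count unchanged
  event 7 (t=49: INC max by 1): count unchanged
  event 8 (t=52: SET count = 49): count -5 -> 49
  event 9 (t=62: SET max = 18): count unchanged
Final: count = 49

Answer: 49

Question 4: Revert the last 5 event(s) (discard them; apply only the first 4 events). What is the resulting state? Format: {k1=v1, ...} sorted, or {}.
Keep first 4 events (discard last 5):
  after event 1 (t=3: INC max by 13): {max=13}
  after event 2 (t=13: SET count = 41): {count=41, max=13}
  after event 3 (t=16: INC total by 7): {count=41, max=13, total=7}
  after event 4 (t=25: INC max by 10): {count=41, max=23, total=7}

Answer: {count=41, max=23, total=7}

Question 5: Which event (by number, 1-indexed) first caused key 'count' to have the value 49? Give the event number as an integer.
Looking for first event where count becomes 49:
  event 2: count = 41
  event 3: count = 41
  event 4: count = 41
  event 5: count = -5
  event 6: count = -5
  event 7: count = -5
  event 8: count -5 -> 49  <-- first match

Answer: 8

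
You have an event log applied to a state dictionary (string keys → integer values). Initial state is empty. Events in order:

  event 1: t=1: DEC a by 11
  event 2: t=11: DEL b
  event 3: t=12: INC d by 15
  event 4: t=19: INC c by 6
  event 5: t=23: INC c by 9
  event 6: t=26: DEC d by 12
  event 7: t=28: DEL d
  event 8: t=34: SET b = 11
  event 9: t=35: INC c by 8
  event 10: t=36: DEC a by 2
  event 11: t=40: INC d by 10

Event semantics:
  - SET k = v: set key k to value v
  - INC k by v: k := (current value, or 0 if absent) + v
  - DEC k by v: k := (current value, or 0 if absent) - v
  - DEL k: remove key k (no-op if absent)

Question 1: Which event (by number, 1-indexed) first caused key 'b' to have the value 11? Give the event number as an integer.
Looking for first event where b becomes 11:
  event 8: b (absent) -> 11  <-- first match

Answer: 8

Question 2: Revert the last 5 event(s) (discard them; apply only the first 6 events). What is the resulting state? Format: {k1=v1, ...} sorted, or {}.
Answer: {a=-11, c=15, d=3}

Derivation:
Keep first 6 events (discard last 5):
  after event 1 (t=1: DEC a by 11): {a=-11}
  after event 2 (t=11: DEL b): {a=-11}
  after event 3 (t=12: INC d by 15): {a=-11, d=15}
  after event 4 (t=19: INC c by 6): {a=-11, c=6, d=15}
  after event 5 (t=23: INC c by 9): {a=-11, c=15, d=15}
  after event 6 (t=26: DEC d by 12): {a=-11, c=15, d=3}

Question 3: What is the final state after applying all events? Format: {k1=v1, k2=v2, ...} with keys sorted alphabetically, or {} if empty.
Answer: {a=-13, b=11, c=23, d=10}

Derivation:
  after event 1 (t=1: DEC a by 11): {a=-11}
  after event 2 (t=11: DEL b): {a=-11}
  after event 3 (t=12: INC d by 15): {a=-11, d=15}
  after event 4 (t=19: INC c by 6): {a=-11, c=6, d=15}
  after event 5 (t=23: INC c by 9): {a=-11, c=15, d=15}
  after event 6 (t=26: DEC d by 12): {a=-11, c=15, d=3}
  after event 7 (t=28: DEL d): {a=-11, c=15}
  after event 8 (t=34: SET b = 11): {a=-11, b=11, c=15}
  after event 9 (t=35: INC c by 8): {a=-11, b=11, c=23}
  after event 10 (t=36: DEC a by 2): {a=-13, b=11, c=23}
  after event 11 (t=40: INC d by 10): {a=-13, b=11, c=23, d=10}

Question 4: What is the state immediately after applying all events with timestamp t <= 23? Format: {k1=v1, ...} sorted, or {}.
Apply events with t <= 23 (5 events):
  after event 1 (t=1: DEC a by 11): {a=-11}
  after event 2 (t=11: DEL b): {a=-11}
  after event 3 (t=12: INC d by 15): {a=-11, d=15}
  after event 4 (t=19: INC c by 6): {a=-11, c=6, d=15}
  after event 5 (t=23: INC c by 9): {a=-11, c=15, d=15}

Answer: {a=-11, c=15, d=15}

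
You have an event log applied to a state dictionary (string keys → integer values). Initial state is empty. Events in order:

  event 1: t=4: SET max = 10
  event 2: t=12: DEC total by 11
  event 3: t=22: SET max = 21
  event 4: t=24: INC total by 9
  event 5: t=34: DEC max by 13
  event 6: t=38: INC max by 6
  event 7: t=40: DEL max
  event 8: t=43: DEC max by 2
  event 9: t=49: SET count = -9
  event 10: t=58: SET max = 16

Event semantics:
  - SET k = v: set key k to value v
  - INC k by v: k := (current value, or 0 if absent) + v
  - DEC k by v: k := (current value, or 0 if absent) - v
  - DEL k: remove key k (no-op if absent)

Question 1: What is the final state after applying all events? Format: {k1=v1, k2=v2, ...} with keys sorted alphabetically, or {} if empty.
Answer: {count=-9, max=16, total=-2}

Derivation:
  after event 1 (t=4: SET max = 10): {max=10}
  after event 2 (t=12: DEC total by 11): {max=10, total=-11}
  after event 3 (t=22: SET max = 21): {max=21, total=-11}
  after event 4 (t=24: INC total by 9): {max=21, total=-2}
  after event 5 (t=34: DEC max by 13): {max=8, total=-2}
  after event 6 (t=38: INC max by 6): {max=14, total=-2}
  after event 7 (t=40: DEL max): {total=-2}
  after event 8 (t=43: DEC max by 2): {max=-2, total=-2}
  after event 9 (t=49: SET count = -9): {count=-9, max=-2, total=-2}
  after event 10 (t=58: SET max = 16): {count=-9, max=16, total=-2}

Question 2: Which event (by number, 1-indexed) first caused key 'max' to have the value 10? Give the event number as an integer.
Answer: 1

Derivation:
Looking for first event where max becomes 10:
  event 1: max (absent) -> 10  <-- first match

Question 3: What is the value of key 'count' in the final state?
Track key 'count' through all 10 events:
  event 1 (t=4: SET max = 10): count unchanged
  event 2 (t=12: DEC total by 11): count unchanged
  event 3 (t=22: SET max = 21): count unchanged
  event 4 (t=24: INC total by 9): count unchanged
  event 5 (t=34: DEC max by 13): count unchanged
  event 6 (t=38: INC max by 6): count unchanged
  event 7 (t=40: DEL max): count unchanged
  event 8 (t=43: DEC max by 2): count unchanged
  event 9 (t=49: SET count = -9): count (absent) -> -9
  event 10 (t=58: SET max = 16): count unchanged
Final: count = -9

Answer: -9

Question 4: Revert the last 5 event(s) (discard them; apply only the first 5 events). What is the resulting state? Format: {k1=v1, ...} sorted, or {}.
Keep first 5 events (discard last 5):
  after event 1 (t=4: SET max = 10): {max=10}
  after event 2 (t=12: DEC total by 11): {max=10, total=-11}
  after event 3 (t=22: SET max = 21): {max=21, total=-11}
  after event 4 (t=24: INC total by 9): {max=21, total=-2}
  after event 5 (t=34: DEC max by 13): {max=8, total=-2}

Answer: {max=8, total=-2}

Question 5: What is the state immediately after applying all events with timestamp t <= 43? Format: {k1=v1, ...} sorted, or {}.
Answer: {max=-2, total=-2}

Derivation:
Apply events with t <= 43 (8 events):
  after event 1 (t=4: SET max = 10): {max=10}
  after event 2 (t=12: DEC total by 11): {max=10, total=-11}
  after event 3 (t=22: SET max = 21): {max=21, total=-11}
  after event 4 (t=24: INC total by 9): {max=21, total=-2}
  after event 5 (t=34: DEC max by 13): {max=8, total=-2}
  after event 6 (t=38: INC max by 6): {max=14, total=-2}
  after event 7 (t=40: DEL max): {total=-2}
  after event 8 (t=43: DEC max by 2): {max=-2, total=-2}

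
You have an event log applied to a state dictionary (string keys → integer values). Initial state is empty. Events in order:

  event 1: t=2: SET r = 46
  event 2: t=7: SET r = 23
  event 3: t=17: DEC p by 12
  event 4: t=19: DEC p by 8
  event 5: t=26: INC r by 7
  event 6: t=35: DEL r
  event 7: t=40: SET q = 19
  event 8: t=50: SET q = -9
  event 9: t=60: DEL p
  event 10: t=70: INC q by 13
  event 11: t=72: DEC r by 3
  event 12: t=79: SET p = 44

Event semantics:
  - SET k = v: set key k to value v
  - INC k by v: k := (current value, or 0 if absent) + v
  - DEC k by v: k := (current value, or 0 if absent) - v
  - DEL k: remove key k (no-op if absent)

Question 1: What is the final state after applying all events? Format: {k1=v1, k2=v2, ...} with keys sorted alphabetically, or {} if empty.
  after event 1 (t=2: SET r = 46): {r=46}
  after event 2 (t=7: SET r = 23): {r=23}
  after event 3 (t=17: DEC p by 12): {p=-12, r=23}
  after event 4 (t=19: DEC p by 8): {p=-20, r=23}
  after event 5 (t=26: INC r by 7): {p=-20, r=30}
  after event 6 (t=35: DEL r): {p=-20}
  after event 7 (t=40: SET q = 19): {p=-20, q=19}
  after event 8 (t=50: SET q = -9): {p=-20, q=-9}
  after event 9 (t=60: DEL p): {q=-9}
  after event 10 (t=70: INC q by 13): {q=4}
  after event 11 (t=72: DEC r by 3): {q=4, r=-3}
  after event 12 (t=79: SET p = 44): {p=44, q=4, r=-3}

Answer: {p=44, q=4, r=-3}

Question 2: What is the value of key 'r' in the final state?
Track key 'r' through all 12 events:
  event 1 (t=2: SET r = 46): r (absent) -> 46
  event 2 (t=7: SET r = 23): r 46 -> 23
  event 3 (t=17: DEC p by 12): r unchanged
  event 4 (t=19: DEC p by 8): r unchanged
  event 5 (t=26: INC r by 7): r 23 -> 30
  event 6 (t=35: DEL r): r 30 -> (absent)
  event 7 (t=40: SET q = 19): r unchanged
  event 8 (t=50: SET q = -9): r unchanged
  event 9 (t=60: DEL p): r unchanged
  event 10 (t=70: INC q by 13): r unchanged
  event 11 (t=72: DEC r by 3): r (absent) -> -3
  event 12 (t=79: SET p = 44): r unchanged
Final: r = -3

Answer: -3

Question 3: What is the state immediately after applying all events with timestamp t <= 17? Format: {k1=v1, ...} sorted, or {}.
Apply events with t <= 17 (3 events):
  after event 1 (t=2: SET r = 46): {r=46}
  after event 2 (t=7: SET r = 23): {r=23}
  after event 3 (t=17: DEC p by 12): {p=-12, r=23}

Answer: {p=-12, r=23}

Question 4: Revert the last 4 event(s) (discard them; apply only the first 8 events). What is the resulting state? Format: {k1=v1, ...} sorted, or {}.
Keep first 8 events (discard last 4):
  after event 1 (t=2: SET r = 46): {r=46}
  after event 2 (t=7: SET r = 23): {r=23}
  after event 3 (t=17: DEC p by 12): {p=-12, r=23}
  after event 4 (t=19: DEC p by 8): {p=-20, r=23}
  after event 5 (t=26: INC r by 7): {p=-20, r=30}
  after event 6 (t=35: DEL r): {p=-20}
  after event 7 (t=40: SET q = 19): {p=-20, q=19}
  after event 8 (t=50: SET q = -9): {p=-20, q=-9}

Answer: {p=-20, q=-9}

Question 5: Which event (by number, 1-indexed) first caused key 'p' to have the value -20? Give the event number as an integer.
Looking for first event where p becomes -20:
  event 3: p = -12
  event 4: p -12 -> -20  <-- first match

Answer: 4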